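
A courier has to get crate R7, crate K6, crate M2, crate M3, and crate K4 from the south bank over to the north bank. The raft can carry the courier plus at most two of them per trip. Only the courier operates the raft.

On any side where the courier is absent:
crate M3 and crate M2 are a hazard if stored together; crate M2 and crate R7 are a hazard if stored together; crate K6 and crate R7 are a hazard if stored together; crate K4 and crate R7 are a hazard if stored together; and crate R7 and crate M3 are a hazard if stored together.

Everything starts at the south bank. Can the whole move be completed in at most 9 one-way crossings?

Yes

Yes — this plan uses 7 crossings (≤ 9):
1. Courier goes to the north bank with crate M2 and crate R7.
2. Courier goes back to the south bank with crate R7.
3. Courier goes to the north bank with crate K6 and crate R7.
4. Courier goes back to the south bank with crate R7.
5. Courier goes to the north bank with crate K4 and crate R7.
6. Courier goes back to the south bank with crate R7.
7. Courier goes to the north bank with crate M3 and crate R7.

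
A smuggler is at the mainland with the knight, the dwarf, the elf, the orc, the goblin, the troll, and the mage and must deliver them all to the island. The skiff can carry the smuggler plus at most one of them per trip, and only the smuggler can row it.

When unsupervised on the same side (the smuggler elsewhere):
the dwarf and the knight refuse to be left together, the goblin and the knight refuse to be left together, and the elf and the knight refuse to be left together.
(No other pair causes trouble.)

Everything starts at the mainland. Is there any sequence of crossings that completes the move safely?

Following every safe sequence of crossings from the start, the most of the 7 that can be at the island as the skiff arrives there on crossings 1, 3, 5, 7, 9 is 1, 2, 3, 4, 5 respectively; the best ever achieved is 5 of 7.
From crossing 11 on, no configuration arises that was not already reachable earlier: only 72 distinct safe configurations (who is on which side, and where the skiff is) can ever be reached, none of them has everyone across, and every continuation just revisits them. So no valid plan exists.

No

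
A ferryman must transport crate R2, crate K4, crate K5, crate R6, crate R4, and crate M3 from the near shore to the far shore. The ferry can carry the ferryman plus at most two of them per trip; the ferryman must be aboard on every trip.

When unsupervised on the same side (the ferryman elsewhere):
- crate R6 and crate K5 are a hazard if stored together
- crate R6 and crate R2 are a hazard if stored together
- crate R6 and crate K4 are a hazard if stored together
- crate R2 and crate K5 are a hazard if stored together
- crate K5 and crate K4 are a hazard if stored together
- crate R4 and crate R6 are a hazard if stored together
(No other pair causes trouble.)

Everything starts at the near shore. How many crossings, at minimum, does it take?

Counting alone: the ferryman can take at most 2 across per trip to the far shore, so moving all 6 needs at least 3 loaded trips out, with a return between consecutive ones — at least 5 crossings.
The safety rule pushes this higher. Following every safe sequence of crossings, the most of the 6 that can be at the far shore as the ferry arrives there on crossings 5, 7 is 4, 5 respectively — never all 6.
So no plan with fewer than 9 crossings exists, and this one achieves 9:
1. Ferryman goes to the far shore with crate K5 and crate R6.
2. Ferryman goes back to the near shore with crate K5.
3. Ferryman goes to the far shore with crate K4 and crate R2.
4. Ferryman goes back to the near shore with crate R6.
5. Ferryman goes to the far shore with crate K5 and crate R4.
6. Ferryman goes back to the near shore with crate K5.
7. Ferryman goes to the far shore with crate K5 and crate M3.
8. Ferryman goes back to the near shore with crate K5.
9. Ferryman goes to the far shore with crate K5 and crate R6.

9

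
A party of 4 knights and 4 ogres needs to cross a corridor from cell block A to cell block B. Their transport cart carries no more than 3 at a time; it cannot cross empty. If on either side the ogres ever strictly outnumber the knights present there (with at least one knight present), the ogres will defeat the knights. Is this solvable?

1. 2 ogres → cell block B.  (cell block A: 4K 2O; cell block B: 0K 2O)
2. 1 ogre ← cell block A.  (cell block A: 4K 3O; cell block B: 0K 1O)
3. 3 ogres → cell block B.  (cell block A: 4K 0O; cell block B: 0K 4O)
4. 1 ogre ← cell block A.  (cell block A: 4K 1O; cell block B: 0K 3O)
5. 3 knights → cell block B.  (cell block A: 1K 1O; cell block B: 3K 3O)
6. 1 knight and 1 ogre ← cell block A.  (cell block A: 2K 2O; cell block B: 2K 2O)
7. 2 knights → cell block B.  (cell block A: 0K 2O; cell block B: 4K 2O)
8. 1 ogre ← cell block A.  (cell block A: 0K 3O; cell block B: 4K 1O)
9. 3 ogres → cell block B.  (cell block A: 0K 0O; cell block B: 4K 4O)

Yes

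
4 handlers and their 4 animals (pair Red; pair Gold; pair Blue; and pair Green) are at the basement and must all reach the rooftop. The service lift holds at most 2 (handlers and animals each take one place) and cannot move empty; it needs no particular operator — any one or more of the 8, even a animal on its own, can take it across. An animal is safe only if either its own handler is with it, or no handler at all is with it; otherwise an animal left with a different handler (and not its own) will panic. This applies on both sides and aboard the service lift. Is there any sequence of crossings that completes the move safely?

No

Following every safe sequence of crossings from the start, the most of the 8 that can be at the rooftop as the service lift arrives there on crossings 1, 3, 5 is 2, 3, 4 respectively; the best ever achieved is 4 of 8.
From crossing 7 on, no configuration arises that was not already reachable earlier: only 44 distinct safe configurations (who is on which side, and where the service lift is) can ever be reached, none of them has everyone across, and every continuation just revisits them. So no valid plan exists.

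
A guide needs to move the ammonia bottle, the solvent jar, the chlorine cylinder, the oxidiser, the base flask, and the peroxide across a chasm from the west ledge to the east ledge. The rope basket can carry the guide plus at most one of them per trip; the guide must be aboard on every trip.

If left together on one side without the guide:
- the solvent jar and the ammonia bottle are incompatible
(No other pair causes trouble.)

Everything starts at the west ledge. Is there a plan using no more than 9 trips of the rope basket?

No

Counting alone: the guide can take at most 1 across per trip to the east ledge, so moving all 6 needs at least 6 loaded trips out, with a return between consecutive ones — at least 11 crossings.
Since 9 < 11, 9 crossings cannot be enough. (The shortest complete plan in fact takes 11:)
1. Guide goes to the east ledge with the ammonia bottle.  [the west ledge: the base flask, the chlorine cylinder, the oxidiser, the peroxide, the solvent jar | the east ledge: the ammonia bottle]
2. Guide goes back to the west ledge alone.  [the west ledge: the base flask, the chlorine cylinder, the oxidiser, the peroxide, the solvent jar | the east ledge: the ammonia bottle]
3. Guide goes to the east ledge with the chlorine cylinder.  [the west ledge: the base flask, the oxidiser, the peroxide, the solvent jar | the east ledge: the ammonia bottle, the chlorine cylinder]
4. Guide goes back to the west ledge alone.  [the west ledge: the base flask, the oxidiser, the peroxide, the solvent jar | the east ledge: the ammonia bottle, the chlorine cylinder]
5. Guide goes to the east ledge with the oxidiser.  [the west ledge: the base flask, the peroxide, the solvent jar | the east ledge: the ammonia bottle, the chlorine cylinder, the oxidiser]
6. Guide goes back to the west ledge alone.  [the west ledge: the base flask, the peroxide, the solvent jar | the east ledge: the ammonia bottle, the chlorine cylinder, the oxidiser]
7. Guide goes to the east ledge with the base flask.  [the west ledge: the peroxide, the solvent jar | the east ledge: the ammonia bottle, the base flask, the chlorine cylinder, the oxidiser]
8. Guide goes back to the west ledge alone.  [the west ledge: the peroxide, the solvent jar | the east ledge: the ammonia bottle, the base flask, the chlorine cylinder, the oxidiser]
9. Guide goes to the east ledge with the peroxide.  [the west ledge: the solvent jar | the east ledge: the ammonia bottle, the base flask, the chlorine cylinder, the oxidiser, the peroxide]
10. Guide goes back to the west ledge alone.  [the west ledge: the solvent jar | the east ledge: the ammonia bottle, the base flask, the chlorine cylinder, the oxidiser, the peroxide]
11. Guide goes to the east ledge with the solvent jar.  [the west ledge: — | the east ledge: the ammonia bottle, the base flask, the chlorine cylinder, the oxidiser, the peroxide, the solvent jar]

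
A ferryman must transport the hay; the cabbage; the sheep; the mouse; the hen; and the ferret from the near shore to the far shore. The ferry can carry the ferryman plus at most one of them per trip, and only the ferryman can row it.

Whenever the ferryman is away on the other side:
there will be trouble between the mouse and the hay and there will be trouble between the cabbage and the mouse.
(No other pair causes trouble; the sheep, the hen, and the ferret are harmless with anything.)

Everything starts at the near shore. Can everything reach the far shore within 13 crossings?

Yes — this plan uses 13 crossings (≤ 13):
1. Ferryman goes to the far shore with the mouse.
2. Ferryman goes back to the near shore alone.
3. Ferryman goes to the far shore with the hay.
4. Ferryman goes back to the near shore with the mouse.
5. Ferryman goes to the far shore with the cabbage.
6. Ferryman goes back to the near shore alone.
7. Ferryman goes to the far shore with the sheep.
8. Ferryman goes back to the near shore alone.
9. Ferryman goes to the far shore with the hen.
10. Ferryman goes back to the near shore alone.
11. Ferryman goes to the far shore with the ferret.
12. Ferryman goes back to the near shore alone.
13. Ferryman goes to the far shore with the mouse.

Yes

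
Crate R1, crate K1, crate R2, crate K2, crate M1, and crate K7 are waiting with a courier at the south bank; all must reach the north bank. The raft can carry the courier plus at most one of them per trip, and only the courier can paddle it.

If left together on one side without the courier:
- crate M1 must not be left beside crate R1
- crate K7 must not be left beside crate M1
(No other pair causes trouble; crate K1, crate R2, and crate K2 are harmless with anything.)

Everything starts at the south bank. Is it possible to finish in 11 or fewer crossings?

No

Counting alone: the courier can take at most 1 across per trip to the north bank, so moving all 6 needs at least 6 loaded trips out, with a return between consecutive ones — at least 11 crossings.
The safety rule pushes this higher. Following every safe sequence of crossings, the most of the 6 that can be at the north bank as the raft arrives there on crossing 11 is 5 — never all 6.
So the move cannot be finished within 11 crossings. (The shortest complete plan takes 13:)
1. Courier goes to the north bank with crate M1.  [the south bank: crate K1, crate K2, crate K7, crate R1, crate R2 | the north bank: crate M1]
2. Courier goes back to the south bank alone.  [the south bank: crate K1, crate K2, crate K7, crate R1, crate R2 | the north bank: crate M1]
3. Courier goes to the north bank with crate R1.  [the south bank: crate K1, crate K2, crate K7, crate R2 | the north bank: crate M1, crate R1]
4. Courier goes back to the south bank with crate M1.  [the south bank: crate K1, crate K2, crate K7, crate M1, crate R2 | the north bank: crate R1]
5. Courier goes to the north bank with crate K7.  [the south bank: crate K1, crate K2, crate M1, crate R2 | the north bank: crate K7, crate R1]
6. Courier goes back to the south bank alone.  [the south bank: crate K1, crate K2, crate M1, crate R2 | the north bank: crate K7, crate R1]
7. Courier goes to the north bank with crate K1.  [the south bank: crate K2, crate M1, crate R2 | the north bank: crate K1, crate K7, crate R1]
8. Courier goes back to the south bank alone.  [the south bank: crate K2, crate M1, crate R2 | the north bank: crate K1, crate K7, crate R1]
9. Courier goes to the north bank with crate R2.  [the south bank: crate K2, crate M1 | the north bank: crate K1, crate K7, crate R1, crate R2]
10. Courier goes back to the south bank alone.  [the south bank: crate K2, crate M1 | the north bank: crate K1, crate K7, crate R1, crate R2]
11. Courier goes to the north bank with crate K2.  [the south bank: crate M1 | the north bank: crate K1, crate K2, crate K7, crate R1, crate R2]
12. Courier goes back to the south bank alone.  [the south bank: crate M1 | the north bank: crate K1, crate K2, crate K7, crate R1, crate R2]
13. Courier goes to the north bank with crate M1.  [the south bank: — | the north bank: crate K1, crate K2, crate K7, crate M1, crate R1, crate R2]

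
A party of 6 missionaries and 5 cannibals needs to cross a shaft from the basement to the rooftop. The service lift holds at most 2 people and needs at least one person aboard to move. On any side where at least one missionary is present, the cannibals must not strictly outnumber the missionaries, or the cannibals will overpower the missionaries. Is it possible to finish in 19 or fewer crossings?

Yes

Yes — this plan uses 19 crossings (≤ 19):
1. 2 cannibals → the rooftop.  (the basement: 6M 3C; the rooftop: 0M 2C)
2. 1 cannibal ← the basement.  (the basement: 6M 4C; the rooftop: 0M 1C)
3. 2 cannibals → the rooftop.  (the basement: 6M 2C; the rooftop: 0M 3C)
4. 1 cannibal ← the basement.  (the basement: 6M 3C; the rooftop: 0M 2C)
5. 2 missionaries → the rooftop.  (the basement: 4M 3C; the rooftop: 2M 2C)
6. 1 cannibal ← the basement.  (the basement: 4M 4C; the rooftop: 2M 1C)
7. 1 missionary and 1 cannibal → the rooftop.  (the basement: 3M 3C; the rooftop: 3M 2C)
8. 1 missionary ← the basement.  (the basement: 4M 3C; the rooftop: 2M 2C)
9. 1 missionary and 1 cannibal → the rooftop.  (the basement: 3M 2C; the rooftop: 3M 3C)
10. 1 cannibal ← the basement.  (the basement: 3M 3C; the rooftop: 3M 2C)
11. 1 missionary and 1 cannibal → the rooftop.  (the basement: 2M 2C; the rooftop: 4M 3C)
12. 1 missionary ← the basement.  (the basement: 3M 2C; the rooftop: 3M 3C)
13. 1 missionary and 1 cannibal → the rooftop.  (the basement: 2M 1C; the rooftop: 4M 4C)
14. 1 cannibal ← the basement.  (the basement: 2M 2C; the rooftop: 4M 3C)
15. 1 missionary and 1 cannibal → the rooftop.  (the basement: 1M 1C; the rooftop: 5M 4C)
16. 1 missionary ← the basement.  (the basement: 2M 1C; the rooftop: 4M 4C)
17. 1 missionary and 1 cannibal → the rooftop.  (the basement: 1M 0C; the rooftop: 5M 5C)
18. 1 cannibal ← the basement.  (the basement: 1M 1C; the rooftop: 5M 4C)
19. 1 missionary and 1 cannibal → the rooftop.  (the basement: 0M 0C; the rooftop: 6M 5C)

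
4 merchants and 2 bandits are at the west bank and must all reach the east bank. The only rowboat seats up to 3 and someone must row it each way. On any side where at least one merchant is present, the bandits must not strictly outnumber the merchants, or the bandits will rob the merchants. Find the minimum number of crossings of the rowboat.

Counting alone: each trip to the east bank takes at most 3 across and each return brings at least 1 back, so after t trips out (and t−1 returns) at most 3t − (t−1) of the 6 are across; that first reaches 6 at t = 3, so at least 5 crossings are needed.
The plan below uses exactly 5 crossings, so it is optimal:
1. 2 bandits → the east bank.  (the west bank: 4M 0B; the east bank: 0M 2B)
2. 1 bandit ← the west bank.  (the west bank: 4M 1B; the east bank: 0M 1B)
3. 2 merchants and 1 bandit → the east bank.  (the west bank: 2M 0B; the east bank: 2M 2B)
4. 1 bandit ← the west bank.  (the west bank: 2M 1B; the east bank: 2M 1B)
5. 2 merchants and 1 bandit → the east bank.  (the west bank: 0M 0B; the east bank: 4M 2B)

5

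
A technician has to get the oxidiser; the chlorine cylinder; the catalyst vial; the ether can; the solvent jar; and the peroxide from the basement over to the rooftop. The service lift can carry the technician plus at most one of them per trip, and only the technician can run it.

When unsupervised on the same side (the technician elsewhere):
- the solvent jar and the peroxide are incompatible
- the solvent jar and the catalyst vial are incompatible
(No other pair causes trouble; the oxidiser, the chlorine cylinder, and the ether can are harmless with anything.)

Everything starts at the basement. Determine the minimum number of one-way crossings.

Counting alone: the technician can take at most 1 across per trip to the rooftop, so moving all 6 needs at least 6 loaded trips out, with a return between consecutive ones — at least 11 crossings.
The safety rule pushes this higher. Following every safe sequence of crossings, the most of the 6 that can be at the rooftop as the service lift arrives there on crossing 11 is 5 — never all 6.
So no plan with fewer than 13 crossings exists, and this one achieves 13:
1. Technician goes to the rooftop with the solvent jar.  [the basement: the catalyst vial, the chlorine cylinder, the ether can, the oxidiser, the peroxide | the rooftop: the solvent jar]
2. Technician goes back to the basement alone.  [the basement: the catalyst vial, the chlorine cylinder, the ether can, the oxidiser, the peroxide | the rooftop: the solvent jar]
3. Technician goes to the rooftop with the oxidiser.  [the basement: the catalyst vial, the chlorine cylinder, the ether can, the peroxide | the rooftop: the oxidiser, the solvent jar]
4. Technician goes back to the basement alone.  [the basement: the catalyst vial, the chlorine cylinder, the ether can, the peroxide | the rooftop: the oxidiser, the solvent jar]
5. Technician goes to the rooftop with the chlorine cylinder.  [the basement: the catalyst vial, the ether can, the peroxide | the rooftop: the chlorine cylinder, the oxidiser, the solvent jar]
6. Technician goes back to the basement alone.  [the basement: the catalyst vial, the ether can, the peroxide | the rooftop: the chlorine cylinder, the oxidiser, the solvent jar]
7. Technician goes to the rooftop with the catalyst vial.  [the basement: the ether can, the peroxide | the rooftop: the catalyst vial, the chlorine cylinder, the oxidiser, the solvent jar]
8. Technician goes back to the basement with the solvent jar.  [the basement: the ether can, the peroxide, the solvent jar | the rooftop: the catalyst vial, the chlorine cylinder, the oxidiser]
9. Technician goes to the rooftop with the peroxide.  [the basement: the ether can, the solvent jar | the rooftop: the catalyst vial, the chlorine cylinder, the oxidiser, the peroxide]
10. Technician goes back to the basement alone.  [the basement: the ether can, the solvent jar | the rooftop: the catalyst vial, the chlorine cylinder, the oxidiser, the peroxide]
11. Technician goes to the rooftop with the ether can.  [the basement: the solvent jar | the rooftop: the catalyst vial, the chlorine cylinder, the ether can, the oxidiser, the peroxide]
12. Technician goes back to the basement alone.  [the basement: the solvent jar | the rooftop: the catalyst vial, the chlorine cylinder, the ether can, the oxidiser, the peroxide]
13. Technician goes to the rooftop with the solvent jar.  [the basement: — | the rooftop: the catalyst vial, the chlorine cylinder, the ether can, the oxidiser, the peroxide, the solvent jar]

13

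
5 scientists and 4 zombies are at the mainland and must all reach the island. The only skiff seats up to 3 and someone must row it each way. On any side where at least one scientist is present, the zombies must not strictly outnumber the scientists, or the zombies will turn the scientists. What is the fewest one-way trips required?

Counting alone: each trip to the island takes at most 3 across and each return brings at least 1 back, so after t trips out (and t−1 returns) at most 3t − (t−1) of the 9 are across; that first reaches 9 at t = 4, so at least 7 crossings are needed.
The plan below uses exactly 7 crossings, so it is optimal:
1. 3 zombies → the island.  (the mainland: 5S 1Z; the island: 0S 3Z)
2. 1 zombie ← the mainland.  (the mainland: 5S 2Z; the island: 0S 2Z)
3. 3 scientists → the island.  (the mainland: 2S 2Z; the island: 3S 2Z)
4. 1 scientist ← the mainland.  (the mainland: 3S 2Z; the island: 2S 2Z)
5. 2 scientists and 1 zombie → the island.  (the mainland: 1S 1Z; the island: 4S 3Z)
6. 1 scientist ← the mainland.  (the mainland: 2S 1Z; the island: 3S 3Z)
7. 2 scientists and 1 zombie → the island.  (the mainland: 0S 0Z; the island: 5S 4Z)

7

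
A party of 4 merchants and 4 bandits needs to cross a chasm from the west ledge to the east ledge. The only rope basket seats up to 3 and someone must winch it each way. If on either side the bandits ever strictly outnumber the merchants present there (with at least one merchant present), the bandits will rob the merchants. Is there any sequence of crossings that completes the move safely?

Yes

1. 2 bandits → the east ledge.  (the west ledge: 4M 2B; the east ledge: 0M 2B)
2. 1 bandit ← the west ledge.  (the west ledge: 4M 3B; the east ledge: 0M 1B)
3. 3 bandits → the east ledge.  (the west ledge: 4M 0B; the east ledge: 0M 4B)
4. 1 bandit ← the west ledge.  (the west ledge: 4M 1B; the east ledge: 0M 3B)
5. 3 merchants → the east ledge.  (the west ledge: 1M 1B; the east ledge: 3M 3B)
6. 1 merchant and 1 bandit ← the west ledge.  (the west ledge: 2M 2B; the east ledge: 2M 2B)
7. 2 merchants → the east ledge.  (the west ledge: 0M 2B; the east ledge: 4M 2B)
8. 1 bandit ← the west ledge.  (the west ledge: 0M 3B; the east ledge: 4M 1B)
9. 3 bandits → the east ledge.  (the west ledge: 0M 0B; the east ledge: 4M 4B)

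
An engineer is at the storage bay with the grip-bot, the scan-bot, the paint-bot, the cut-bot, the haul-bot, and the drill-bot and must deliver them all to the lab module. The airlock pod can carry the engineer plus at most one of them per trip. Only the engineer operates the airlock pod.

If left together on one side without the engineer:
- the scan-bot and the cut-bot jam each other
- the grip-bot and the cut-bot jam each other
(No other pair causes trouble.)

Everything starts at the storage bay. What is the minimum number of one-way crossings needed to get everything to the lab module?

Counting alone: the engineer can take at most 1 across per trip to the lab module, so moving all 6 needs at least 6 loaded trips out, with a return between consecutive ones — at least 11 crossings.
The safety rule pushes this higher. Following every safe sequence of crossings, the most of the 6 that can be at the lab module as the airlock pod arrives there on crossing 11 is 5 — never all 6.
So no plan with fewer than 13 crossings exists, and this one achieves 13:
1. Engineer goes to the lab module with the cut-bot.
2. Engineer goes back to the storage bay alone.
3. Engineer goes to the lab module with the grip-bot.
4. Engineer goes back to the storage bay with the cut-bot.
5. Engineer goes to the lab module with the scan-bot.
6. Engineer goes back to the storage bay alone.
7. Engineer goes to the lab module with the paint-bot.
8. Engineer goes back to the storage bay alone.
9. Engineer goes to the lab module with the haul-bot.
10. Engineer goes back to the storage bay alone.
11. Engineer goes to the lab module with the drill-bot.
12. Engineer goes back to the storage bay alone.
13. Engineer goes to the lab module with the cut-bot.

13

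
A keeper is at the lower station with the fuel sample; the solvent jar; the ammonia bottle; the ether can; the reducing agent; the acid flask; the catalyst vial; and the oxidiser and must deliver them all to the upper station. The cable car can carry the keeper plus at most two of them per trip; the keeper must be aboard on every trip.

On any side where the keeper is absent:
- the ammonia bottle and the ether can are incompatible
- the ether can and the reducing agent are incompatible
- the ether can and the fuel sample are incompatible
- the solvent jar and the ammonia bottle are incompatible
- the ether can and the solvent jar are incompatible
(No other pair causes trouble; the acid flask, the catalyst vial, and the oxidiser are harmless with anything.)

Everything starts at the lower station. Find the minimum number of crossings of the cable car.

Counting alone: the keeper can take at most 2 across per trip to the upper station, so moving all 8 needs at least 4 loaded trips out, with a return between consecutive ones — at least 7 crossings.
The safety rule pushes this higher. Following every safe sequence of crossings, the most of the 8 that can be at the upper station as the cable car arrives there on crossings 7, 9, 11 is 5, 6, 7 respectively — never all 8.
So no plan with fewer than 13 crossings exists, and this one achieves 13:
1. Keeper goes to the upper station with the ether can and the solvent jar.
2. Keeper goes back to the lower station with the solvent jar.
3. Keeper goes to the upper station with the fuel sample and the solvent jar.
4. Keeper goes back to the lower station with the ether can.
5. Keeper goes to the upper station with the ammonia bottle and the reducing agent.
6. Keeper goes back to the lower station with the solvent jar.
7. Keeper goes to the upper station with the acid flask and the solvent jar.
8. Keeper goes back to the lower station with the solvent jar.
9. Keeper goes to the upper station with the catalyst vial and the solvent jar.
10. Keeper goes back to the lower station with the solvent jar.
11. Keeper goes to the upper station with the oxidiser and the solvent jar.
12. Keeper goes back to the lower station with the solvent jar.
13. Keeper goes to the upper station with the ether can and the solvent jar.

13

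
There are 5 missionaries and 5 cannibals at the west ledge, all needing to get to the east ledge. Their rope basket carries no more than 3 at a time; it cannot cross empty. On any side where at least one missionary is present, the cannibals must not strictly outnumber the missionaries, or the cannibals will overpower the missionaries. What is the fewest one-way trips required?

Counting alone: each trip to the east ledge takes at most 3 across and each return brings at least 1 back, so after t trips out (and t−1 returns) at most 3t − (t−1) of the 10 are across; that first reaches 10 at t = 5, so at least 9 crossings are needed.
The safety rule pushes this higher. Following every safe sequence of crossings, the most of the 10 that can be at the east ledge as the rope basket arrives there on crossing 9 is 9 — never all 10.
So no plan with fewer than 11 crossings exists, and this one achieves 11:
1. 2 cannibals → the east ledge.  (the west ledge: 5M 3C; the east ledge: 0M 2C)
2. 1 cannibal ← the west ledge.  (the west ledge: 5M 4C; the east ledge: 0M 1C)
3. 3 cannibals → the east ledge.  (the west ledge: 5M 1C; the east ledge: 0M 4C)
4. 1 cannibal ← the west ledge.  (the west ledge: 5M 2C; the east ledge: 0M 3C)
5. 3 missionaries → the east ledge.  (the west ledge: 2M 2C; the east ledge: 3M 3C)
6. 1 missionary and 1 cannibal ← the west ledge.  (the west ledge: 3M 3C; the east ledge: 2M 2C)
7. 3 missionaries → the east ledge.  (the west ledge: 0M 3C; the east ledge: 5M 2C)
8. 1 cannibal ← the west ledge.  (the west ledge: 0M 4C; the east ledge: 5M 1C)
9. 2 cannibals → the east ledge.  (the west ledge: 0M 2C; the east ledge: 5M 3C)
10. 1 cannibal ← the west ledge.  (the west ledge: 0M 3C; the east ledge: 5M 2C)
11. 3 cannibals → the east ledge.  (the west ledge: 0M 0C; the east ledge: 5M 5C)

11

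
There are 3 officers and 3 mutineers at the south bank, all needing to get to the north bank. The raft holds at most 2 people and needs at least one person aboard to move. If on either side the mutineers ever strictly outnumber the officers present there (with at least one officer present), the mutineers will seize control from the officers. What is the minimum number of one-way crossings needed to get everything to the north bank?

Counting alone: each trip to the north bank takes at most 2 across and each return brings at least 1 back, so after t trips out (and t−1 returns) at most 2t − (t−1) of the 6 are across; that first reaches 6 at t = 5, so at least 9 crossings are needed.
The safety rule pushes this higher. Following every safe sequence of crossings, the most of the 6 that can be at the north bank as the raft arrives there on crossing 9 is 5 — never all 6.
So no plan with fewer than 11 crossings exists, and this one achieves 11:
1. 2 mutineers → the north bank.  (the south bank: 3O 1M; the north bank: 0O 2M)
2. 1 mutineer ← the south bank.  (the south bank: 3O 2M; the north bank: 0O 1M)
3. 2 mutineers → the north bank.  (the south bank: 3O 0M; the north bank: 0O 3M)
4. 1 mutineer ← the south bank.  (the south bank: 3O 1M; the north bank: 0O 2M)
5. 2 officers → the north bank.  (the south bank: 1O 1M; the north bank: 2O 2M)
6. 1 officer and 1 mutineer ← the south bank.  (the south bank: 2O 2M; the north bank: 1O 1M)
7. 2 officers → the north bank.  (the south bank: 0O 2M; the north bank: 3O 1M)
8. 1 mutineer ← the south bank.  (the south bank: 0O 3M; the north bank: 3O 0M)
9. 2 mutineers → the north bank.  (the south bank: 0O 1M; the north bank: 3O 2M)
10. 1 mutineer ← the south bank.  (the south bank: 0O 2M; the north bank: 3O 1M)
11. 2 mutineers → the north bank.  (the south bank: 0O 0M; the north bank: 3O 3M)

11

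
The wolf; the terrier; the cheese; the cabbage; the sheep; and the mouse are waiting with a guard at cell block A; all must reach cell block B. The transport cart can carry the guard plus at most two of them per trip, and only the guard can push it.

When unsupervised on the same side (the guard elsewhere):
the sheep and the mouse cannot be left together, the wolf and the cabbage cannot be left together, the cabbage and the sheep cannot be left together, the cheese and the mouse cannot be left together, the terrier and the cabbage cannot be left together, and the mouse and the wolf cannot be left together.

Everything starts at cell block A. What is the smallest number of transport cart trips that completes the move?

7

Counting alone: the guard can take at most 2 across per trip to cell block B, so moving all 6 needs at least 3 loaded trips out, with a return between consecutive ones — at least 5 crossings.
The safety rule pushes this higher. Following every safe sequence of crossings, the most of the 6 that can be at cell block B as the transport cart arrives there on crossing 5 is 4 — never all 6.
So no plan with fewer than 7 crossings exists, and this one achieves 7:
1. Guard goes to cell block B with the cabbage and the mouse.
2. Guard goes back to cell block A alone.
3. Guard goes to cell block B with the terrier and the wolf.
4. Guard goes back to cell block A with the cabbage and the mouse.
5. Guard goes to cell block B with the cheese and the sheep.
6. Guard goes back to cell block A alone.
7. Guard goes to cell block B with the cabbage and the mouse.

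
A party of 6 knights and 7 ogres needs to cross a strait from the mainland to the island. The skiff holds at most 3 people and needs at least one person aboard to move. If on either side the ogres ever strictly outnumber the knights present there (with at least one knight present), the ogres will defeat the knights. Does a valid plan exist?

The ogres already outnumber the knights at the mainland before anyone moves, so the starting position itself is disallowed.

No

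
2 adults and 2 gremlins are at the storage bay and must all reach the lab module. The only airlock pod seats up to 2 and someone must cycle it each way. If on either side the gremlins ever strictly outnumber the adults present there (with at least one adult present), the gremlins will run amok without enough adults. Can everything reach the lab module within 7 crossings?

Yes — this plan uses 5 crossings (≤ 7):
1. 2 gremlins → the lab module.  (the storage bay: 2A 0G; the lab module: 0A 2G)
2. 1 gremlin ← the storage bay.  (the storage bay: 2A 1G; the lab module: 0A 1G)
3. 2 adults → the lab module.  (the storage bay: 0A 1G; the lab module: 2A 1G)
4. 1 gremlin ← the storage bay.  (the storage bay: 0A 2G; the lab module: 2A 0G)
5. 2 gremlins → the lab module.  (the storage bay: 0A 0G; the lab module: 2A 2G)

Yes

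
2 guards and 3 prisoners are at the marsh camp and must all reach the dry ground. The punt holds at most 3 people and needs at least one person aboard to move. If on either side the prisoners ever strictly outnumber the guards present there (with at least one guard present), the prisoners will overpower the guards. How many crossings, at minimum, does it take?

The prisoners already outnumber the guards at the marsh camp before anyone moves, so the starting position itself is disallowed.

impossible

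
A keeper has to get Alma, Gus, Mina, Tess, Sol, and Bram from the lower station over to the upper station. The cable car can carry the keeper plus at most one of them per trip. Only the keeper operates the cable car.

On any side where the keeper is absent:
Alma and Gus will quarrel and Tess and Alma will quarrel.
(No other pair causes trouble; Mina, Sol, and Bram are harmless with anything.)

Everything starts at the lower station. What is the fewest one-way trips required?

Counting alone: the keeper can take at most 1 across per trip to the upper station, so moving all 6 needs at least 6 loaded trips out, with a return between consecutive ones — at least 11 crossings.
The safety rule pushes this higher. Following every safe sequence of crossings, the most of the 6 that can be at the upper station as the cable car arrives there on crossing 11 is 5 — never all 6.
So no plan with fewer than 13 crossings exists, and this one achieves 13:
1. Keeper goes to the upper station with Alma.  [the lower station: Bram, Gus, Mina, Sol, Tess | the upper station: Alma]
2. Keeper goes back to the lower station alone.  [the lower station: Bram, Gus, Mina, Sol, Tess | the upper station: Alma]
3. Keeper goes to the upper station with Gus.  [the lower station: Bram, Mina, Sol, Tess | the upper station: Alma, Gus]
4. Keeper goes back to the lower station with Alma.  [the lower station: Alma, Bram, Mina, Sol, Tess | the upper station: Gus]
5. Keeper goes to the upper station with Tess.  [the lower station: Alma, Bram, Mina, Sol | the upper station: Gus, Tess]
6. Keeper goes back to the lower station alone.  [the lower station: Alma, Bram, Mina, Sol | the upper station: Gus, Tess]
7. Keeper goes to the upper station with Mina.  [the lower station: Alma, Bram, Sol | the upper station: Gus, Mina, Tess]
8. Keeper goes back to the lower station alone.  [the lower station: Alma, Bram, Sol | the upper station: Gus, Mina, Tess]
9. Keeper goes to the upper station with Sol.  [the lower station: Alma, Bram | the upper station: Gus, Mina, Sol, Tess]
10. Keeper goes back to the lower station alone.  [the lower station: Alma, Bram | the upper station: Gus, Mina, Sol, Tess]
11. Keeper goes to the upper station with Bram.  [the lower station: Alma | the upper station: Bram, Gus, Mina, Sol, Tess]
12. Keeper goes back to the lower station alone.  [the lower station: Alma | the upper station: Bram, Gus, Mina, Sol, Tess]
13. Keeper goes to the upper station with Alma.  [the lower station: — | the upper station: Alma, Bram, Gus, Mina, Sol, Tess]

13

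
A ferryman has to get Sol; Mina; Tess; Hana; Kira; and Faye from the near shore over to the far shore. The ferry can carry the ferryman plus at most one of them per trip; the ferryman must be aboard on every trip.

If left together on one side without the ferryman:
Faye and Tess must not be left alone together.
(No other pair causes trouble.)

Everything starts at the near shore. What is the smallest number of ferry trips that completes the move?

11

Counting alone: the ferryman can take at most 1 across per trip to the far shore, so moving all 6 needs at least 6 loaded trips out, with a return between consecutive ones — at least 11 crossings.
The plan below uses exactly 11 crossings, so it is optimal:
1. Ferryman goes to the far shore with Tess.  [the near shore: Faye, Hana, Kira, Mina, Sol | the far shore: Tess]
2. Ferryman goes back to the near shore alone.  [the near shore: Faye, Hana, Kira, Mina, Sol | the far shore: Tess]
3. Ferryman goes to the far shore with Sol.  [the near shore: Faye, Hana, Kira, Mina | the far shore: Sol, Tess]
4. Ferryman goes back to the near shore alone.  [the near shore: Faye, Hana, Kira, Mina | the far shore: Sol, Tess]
5. Ferryman goes to the far shore with Mina.  [the near shore: Faye, Hana, Kira | the far shore: Mina, Sol, Tess]
6. Ferryman goes back to the near shore alone.  [the near shore: Faye, Hana, Kira | the far shore: Mina, Sol, Tess]
7. Ferryman goes to the far shore with Hana.  [the near shore: Faye, Kira | the far shore: Hana, Mina, Sol, Tess]
8. Ferryman goes back to the near shore alone.  [the near shore: Faye, Kira | the far shore: Hana, Mina, Sol, Tess]
9. Ferryman goes to the far shore with Kira.  [the near shore: Faye | the far shore: Hana, Kira, Mina, Sol, Tess]
10. Ferryman goes back to the near shore alone.  [the near shore: Faye | the far shore: Hana, Kira, Mina, Sol, Tess]
11. Ferryman goes to the far shore with Faye.  [the near shore: — | the far shore: Faye, Hana, Kira, Mina, Sol, Tess]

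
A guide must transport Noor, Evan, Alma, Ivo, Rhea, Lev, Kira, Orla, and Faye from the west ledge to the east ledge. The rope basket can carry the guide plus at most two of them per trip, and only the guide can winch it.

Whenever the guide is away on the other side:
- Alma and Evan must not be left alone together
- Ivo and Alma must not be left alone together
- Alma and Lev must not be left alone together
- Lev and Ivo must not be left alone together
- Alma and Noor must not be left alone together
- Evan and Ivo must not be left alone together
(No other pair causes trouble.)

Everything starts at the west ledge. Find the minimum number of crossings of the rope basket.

Counting alone: the guide can take at most 2 across per trip to the east ledge, so moving all 9 needs at least 5 loaded trips out, with a return between consecutive ones — at least 9 crossings.
The safety rule pushes this higher. Following every safe sequence of crossings, the most of the 9 that can be at the east ledge as the rope basket arrives there on crossings 9, 11, 13 is 6, 7, 8 respectively — never all 9.
So no plan with fewer than 15 crossings exists, and this one achieves 15:
1. Guide goes to the east ledge with Alma and Ivo.  [the west ledge: Evan, Faye, Kira, Lev, Noor, Orla, Rhea | the east ledge: Alma, Ivo]
2. Guide goes back to the west ledge with Alma.  [the west ledge: Alma, Evan, Faye, Kira, Lev, Noor, Orla, Rhea | the east ledge: Ivo]
3. Guide goes to the east ledge with Alma and Noor.  [the west ledge: Evan, Faye, Kira, Lev, Orla, Rhea | the east ledge: Alma, Ivo, Noor]
4. Guide goes back to the west ledge with Alma.  [the west ledge: Alma, Evan, Faye, Kira, Lev, Orla, Rhea | the east ledge: Ivo, Noor]
5. Guide goes to the east ledge with Evan and Lev.  [the west ledge: Alma, Faye, Kira, Orla, Rhea | the east ledge: Evan, Ivo, Lev, Noor]
6. Guide goes back to the west ledge with Ivo.  [the west ledge: Alma, Faye, Ivo, Kira, Orla, Rhea | the east ledge: Evan, Lev, Noor]
7. Guide goes to the east ledge with Alma and Rhea.  [the west ledge: Faye, Ivo, Kira, Orla | the east ledge: Alma, Evan, Lev, Noor, Rhea]
8. Guide goes back to the west ledge with Alma.  [the west ledge: Alma, Faye, Ivo, Kira, Orla | the east ledge: Evan, Lev, Noor, Rhea]
9. Guide goes to the east ledge with Alma and Kira.  [the west ledge: Faye, Ivo, Orla | the east ledge: Alma, Evan, Kira, Lev, Noor, Rhea]
10. Guide goes back to the west ledge with Alma.  [the west ledge: Alma, Faye, Ivo, Orla | the east ledge: Evan, Kira, Lev, Noor, Rhea]
11. Guide goes to the east ledge with Alma and Orla.  [the west ledge: Faye, Ivo | the east ledge: Alma, Evan, Kira, Lev, Noor, Orla, Rhea]
12. Guide goes back to the west ledge with Alma.  [the west ledge: Alma, Faye, Ivo | the east ledge: Evan, Kira, Lev, Noor, Orla, Rhea]
13. Guide goes to the east ledge with Alma and Faye.  [the west ledge: Ivo | the east ledge: Alma, Evan, Faye, Kira, Lev, Noor, Orla, Rhea]
14. Guide goes back to the west ledge with Alma.  [the west ledge: Alma, Ivo | the east ledge: Evan, Faye, Kira, Lev, Noor, Orla, Rhea]
15. Guide goes to the east ledge with Alma and Ivo.  [the west ledge: — | the east ledge: Alma, Evan, Faye, Ivo, Kira, Lev, Noor, Orla, Rhea]

15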